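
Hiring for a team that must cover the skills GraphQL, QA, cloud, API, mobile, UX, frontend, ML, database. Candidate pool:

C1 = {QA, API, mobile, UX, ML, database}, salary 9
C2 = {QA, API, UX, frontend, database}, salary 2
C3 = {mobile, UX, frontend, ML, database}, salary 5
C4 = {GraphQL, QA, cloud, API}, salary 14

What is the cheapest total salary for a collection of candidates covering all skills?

19

C3, C4 cover every skill at salary 5 + 14 = 19.
Any cover uses at least 2 candidates; among all covering selections none totals below 19.
Greedy by coverage-per-salary would pick C2, C3, C4 for 21 — worse than the optimum 19.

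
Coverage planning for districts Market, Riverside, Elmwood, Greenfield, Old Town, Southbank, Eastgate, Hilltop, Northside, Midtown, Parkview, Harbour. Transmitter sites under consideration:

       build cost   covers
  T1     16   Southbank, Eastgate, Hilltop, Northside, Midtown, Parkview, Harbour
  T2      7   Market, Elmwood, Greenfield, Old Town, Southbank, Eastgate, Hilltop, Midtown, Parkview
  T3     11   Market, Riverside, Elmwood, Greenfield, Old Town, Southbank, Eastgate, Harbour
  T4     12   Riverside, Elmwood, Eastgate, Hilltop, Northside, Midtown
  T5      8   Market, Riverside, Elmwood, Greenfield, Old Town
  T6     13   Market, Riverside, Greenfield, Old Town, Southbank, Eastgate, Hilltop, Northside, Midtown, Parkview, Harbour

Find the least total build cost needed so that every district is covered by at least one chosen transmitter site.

T2, T6 cover every district at build cost 7 + 13 = 20.
Any cover uses at least 2 transmitter sites; among all covering selections none totals below 20.

20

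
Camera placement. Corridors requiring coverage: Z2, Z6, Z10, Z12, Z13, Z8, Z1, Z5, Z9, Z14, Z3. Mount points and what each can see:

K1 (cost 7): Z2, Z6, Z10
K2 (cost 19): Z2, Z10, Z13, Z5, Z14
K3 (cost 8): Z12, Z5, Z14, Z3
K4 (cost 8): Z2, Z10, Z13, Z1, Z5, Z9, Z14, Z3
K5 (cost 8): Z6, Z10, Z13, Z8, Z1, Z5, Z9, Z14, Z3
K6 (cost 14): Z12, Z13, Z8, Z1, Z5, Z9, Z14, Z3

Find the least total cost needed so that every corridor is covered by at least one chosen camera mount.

21

K1, K6 cover every corridor at cost 7 + 14 = 21.
Any cover uses at least 2 camera mounts; among all covering selections none totals below 21.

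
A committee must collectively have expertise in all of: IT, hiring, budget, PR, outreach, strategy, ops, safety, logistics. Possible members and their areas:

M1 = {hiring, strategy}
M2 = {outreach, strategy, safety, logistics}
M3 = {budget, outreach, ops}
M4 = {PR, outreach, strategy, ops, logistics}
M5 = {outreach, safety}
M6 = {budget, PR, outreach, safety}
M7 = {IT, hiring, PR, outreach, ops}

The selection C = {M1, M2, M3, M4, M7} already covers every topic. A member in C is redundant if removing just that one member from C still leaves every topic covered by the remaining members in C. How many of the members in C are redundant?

2

Drop M1: the rest still cover every topic — redundant.
Drop M2: safety uncovered — not redundant.
Drop M3: budget uncovered — not redundant.
Drop M4: the rest still cover every topic — redundant.
Drop M7: IT uncovered — not redundant.
2 redundant: M1, M4.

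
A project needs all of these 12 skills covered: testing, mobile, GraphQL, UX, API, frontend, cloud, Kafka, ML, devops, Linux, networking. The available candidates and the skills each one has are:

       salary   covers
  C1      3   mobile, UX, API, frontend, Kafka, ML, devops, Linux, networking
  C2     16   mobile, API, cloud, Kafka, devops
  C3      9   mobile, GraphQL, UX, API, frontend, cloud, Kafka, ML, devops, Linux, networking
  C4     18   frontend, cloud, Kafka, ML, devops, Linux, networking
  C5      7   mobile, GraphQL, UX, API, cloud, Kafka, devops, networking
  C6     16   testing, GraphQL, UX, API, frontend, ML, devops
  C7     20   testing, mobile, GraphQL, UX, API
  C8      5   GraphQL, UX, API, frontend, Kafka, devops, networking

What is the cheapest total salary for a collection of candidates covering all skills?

25

C3, C6 cover every skill at salary 9 + 16 = 25.
Any cover uses at least 2 candidates; among all covering selections none totals below 25.
Greedy by coverage-per-salary would pick C1, C5, C6 for 26 — worse than the optimum 25.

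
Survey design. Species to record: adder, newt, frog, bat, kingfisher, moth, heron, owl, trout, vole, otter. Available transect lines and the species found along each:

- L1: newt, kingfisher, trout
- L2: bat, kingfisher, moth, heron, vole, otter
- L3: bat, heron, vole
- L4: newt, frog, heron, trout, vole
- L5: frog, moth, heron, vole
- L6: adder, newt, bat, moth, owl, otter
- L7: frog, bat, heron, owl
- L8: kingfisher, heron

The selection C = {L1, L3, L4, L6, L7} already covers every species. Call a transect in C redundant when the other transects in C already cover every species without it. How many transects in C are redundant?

3

Drop L1: kingfisher uncovered — not redundant.
Drop L3: the rest still cover every species — redundant.
Drop L4: the rest still cover every species — redundant.
Drop L6: adder, moth, otter uncovered — not redundant.
Drop L7: the rest still cover every species — redundant.
3 redundant: L3, L4, L7.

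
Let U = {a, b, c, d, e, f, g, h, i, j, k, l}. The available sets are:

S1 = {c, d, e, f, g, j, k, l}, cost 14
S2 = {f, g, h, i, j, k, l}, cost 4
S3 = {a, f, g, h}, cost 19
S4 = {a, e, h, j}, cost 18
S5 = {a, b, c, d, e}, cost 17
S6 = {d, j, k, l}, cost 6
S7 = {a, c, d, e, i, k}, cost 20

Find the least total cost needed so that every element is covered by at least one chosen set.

21

S2, S5 cover every element at cost 4 + 17 = 21.
Any cover uses at least 2 sets; among all covering selections none totals below 21.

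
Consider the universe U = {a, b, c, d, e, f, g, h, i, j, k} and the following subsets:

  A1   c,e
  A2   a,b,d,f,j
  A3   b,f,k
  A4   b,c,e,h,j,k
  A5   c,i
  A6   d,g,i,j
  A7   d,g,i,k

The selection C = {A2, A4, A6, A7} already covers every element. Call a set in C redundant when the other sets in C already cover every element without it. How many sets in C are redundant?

Drop A2: a, f uncovered — not redundant.
Drop A4: c, e, h uncovered — not redundant.
Drop A6: the rest still cover every element — redundant.
Drop A7: the rest still cover every element — redundant.
2 redundant: A6, A7.

2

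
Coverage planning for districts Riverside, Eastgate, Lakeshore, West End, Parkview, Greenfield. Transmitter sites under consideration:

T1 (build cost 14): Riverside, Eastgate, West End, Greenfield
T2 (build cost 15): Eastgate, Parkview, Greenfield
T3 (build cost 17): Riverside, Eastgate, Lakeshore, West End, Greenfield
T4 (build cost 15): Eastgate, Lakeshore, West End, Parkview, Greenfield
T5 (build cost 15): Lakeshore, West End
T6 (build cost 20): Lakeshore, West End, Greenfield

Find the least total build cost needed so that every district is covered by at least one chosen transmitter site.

29

T1, T4 cover every district at build cost 14 + 15 = 29.
Any cover uses at least 2 transmitter sites; among all covering selections none totals below 29.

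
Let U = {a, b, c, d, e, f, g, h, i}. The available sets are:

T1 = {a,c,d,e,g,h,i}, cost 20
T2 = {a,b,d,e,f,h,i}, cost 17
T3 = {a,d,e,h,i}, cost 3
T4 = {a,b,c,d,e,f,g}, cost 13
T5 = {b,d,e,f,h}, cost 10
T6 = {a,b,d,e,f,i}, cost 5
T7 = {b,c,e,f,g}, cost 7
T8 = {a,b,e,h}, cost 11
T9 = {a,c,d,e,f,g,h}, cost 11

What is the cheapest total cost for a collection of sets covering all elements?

T3, T7 cover every element at cost 3 + 7 = 10.
Any cover uses at least 2 sets; among all covering selections none totals below 10.

10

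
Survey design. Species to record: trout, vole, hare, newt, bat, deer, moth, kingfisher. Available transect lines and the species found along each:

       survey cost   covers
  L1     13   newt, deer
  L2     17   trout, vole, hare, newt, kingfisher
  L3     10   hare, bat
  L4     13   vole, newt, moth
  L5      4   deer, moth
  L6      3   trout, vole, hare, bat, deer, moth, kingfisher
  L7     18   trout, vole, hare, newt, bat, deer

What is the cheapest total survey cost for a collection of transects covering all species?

16

L1, L6 cover every species at survey cost 13 + 3 = 16.
Any cover uses at least 2 transects; among all covering selections none totals below 16.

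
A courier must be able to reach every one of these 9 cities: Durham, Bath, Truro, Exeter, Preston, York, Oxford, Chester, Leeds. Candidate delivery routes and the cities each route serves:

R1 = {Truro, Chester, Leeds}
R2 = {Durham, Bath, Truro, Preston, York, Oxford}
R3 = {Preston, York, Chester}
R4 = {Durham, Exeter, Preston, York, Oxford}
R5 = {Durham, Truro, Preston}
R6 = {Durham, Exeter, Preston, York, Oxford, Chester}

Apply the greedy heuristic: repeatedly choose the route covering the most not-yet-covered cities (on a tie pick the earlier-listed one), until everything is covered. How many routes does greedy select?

3

Pick 1: R2 covers 6 new cities (Durham, Bath, Truro, Preston, York, Oxford).
Pick 2: R1 covers 2 new cities (Chester, Leeds).
Pick 3: R4 covers 1 new cities (Exeter).
Greedy uses 3 routes.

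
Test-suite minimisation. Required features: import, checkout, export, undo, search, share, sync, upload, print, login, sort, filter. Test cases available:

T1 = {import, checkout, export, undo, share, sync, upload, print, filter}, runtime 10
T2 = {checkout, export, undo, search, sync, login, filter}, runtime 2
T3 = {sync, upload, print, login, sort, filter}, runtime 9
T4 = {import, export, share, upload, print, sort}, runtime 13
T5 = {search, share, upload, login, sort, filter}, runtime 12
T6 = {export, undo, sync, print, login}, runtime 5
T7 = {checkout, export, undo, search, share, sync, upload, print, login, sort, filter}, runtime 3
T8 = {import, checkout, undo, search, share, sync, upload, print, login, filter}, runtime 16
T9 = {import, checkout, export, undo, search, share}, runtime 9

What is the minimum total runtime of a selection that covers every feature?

T7, T9 cover every feature at runtime 3 + 9 = 12.
Any cover uses at least 2 test cases; among all covering selections none totals below 12.

12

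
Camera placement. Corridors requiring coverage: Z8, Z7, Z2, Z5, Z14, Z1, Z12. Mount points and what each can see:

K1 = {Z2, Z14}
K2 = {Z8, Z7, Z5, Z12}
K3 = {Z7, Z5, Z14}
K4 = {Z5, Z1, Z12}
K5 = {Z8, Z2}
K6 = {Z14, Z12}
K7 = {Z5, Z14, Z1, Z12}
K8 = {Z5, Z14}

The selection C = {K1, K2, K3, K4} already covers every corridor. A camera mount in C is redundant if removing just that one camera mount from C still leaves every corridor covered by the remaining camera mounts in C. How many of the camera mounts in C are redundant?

Drop K1: Z2 uncovered — not redundant.
Drop K2: Z8 uncovered — not redundant.
Drop K3: the rest still cover every corridor — redundant.
Drop K4: Z1 uncovered — not redundant.
1 redundant: K3.

1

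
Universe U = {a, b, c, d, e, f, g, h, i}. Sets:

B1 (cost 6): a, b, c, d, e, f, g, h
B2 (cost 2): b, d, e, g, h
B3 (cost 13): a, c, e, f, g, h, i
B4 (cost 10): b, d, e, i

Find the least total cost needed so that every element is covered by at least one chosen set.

B2, B3 cover every element at cost 2 + 13 = 15.
Any cover uses at least 2 sets; among all covering selections none totals below 15.
Greedy by coverage-per-cost would pick B2, B1, B4 for 18 — worse than the optimum 15.

15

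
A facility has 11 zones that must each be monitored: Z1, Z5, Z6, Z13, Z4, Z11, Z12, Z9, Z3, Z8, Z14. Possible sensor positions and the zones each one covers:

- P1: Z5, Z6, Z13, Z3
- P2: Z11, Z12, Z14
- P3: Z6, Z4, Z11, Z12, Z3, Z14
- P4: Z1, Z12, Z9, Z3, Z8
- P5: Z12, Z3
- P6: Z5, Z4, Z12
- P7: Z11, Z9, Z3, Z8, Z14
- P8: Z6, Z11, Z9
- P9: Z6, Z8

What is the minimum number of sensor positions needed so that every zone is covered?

P1, P3, P4 together cover {Z1, Z5, Z6, Z13, Z4, Z11, Z12, Z9, Z3, Z8, Z14} — every zone.
No 2 of the 9 sensor positions cover everything (all 36 pairs fall short), so 3 is minimum.

3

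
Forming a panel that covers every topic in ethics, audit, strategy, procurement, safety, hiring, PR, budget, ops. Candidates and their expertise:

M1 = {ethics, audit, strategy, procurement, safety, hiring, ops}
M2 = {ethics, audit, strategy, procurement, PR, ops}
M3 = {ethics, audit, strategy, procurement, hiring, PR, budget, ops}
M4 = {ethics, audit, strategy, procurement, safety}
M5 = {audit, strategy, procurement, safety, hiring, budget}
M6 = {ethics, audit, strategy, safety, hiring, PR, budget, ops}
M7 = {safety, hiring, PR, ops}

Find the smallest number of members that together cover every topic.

M1, M3 together cover {ethics, audit, strategy, procurement, safety, hiring, PR, budget, ops} — every topic.
No single member contains all 9 topics, so 2 is optimal.

2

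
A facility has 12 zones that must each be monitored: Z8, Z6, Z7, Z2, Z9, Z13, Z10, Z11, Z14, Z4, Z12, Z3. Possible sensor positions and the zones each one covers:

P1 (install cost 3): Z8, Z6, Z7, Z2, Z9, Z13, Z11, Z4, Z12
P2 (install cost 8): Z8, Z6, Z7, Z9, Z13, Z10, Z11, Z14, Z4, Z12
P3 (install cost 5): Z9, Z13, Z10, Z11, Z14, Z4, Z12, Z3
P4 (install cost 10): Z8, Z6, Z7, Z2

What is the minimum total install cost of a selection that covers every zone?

8

P1, P3 cover every zone at install cost 3 + 5 = 8.
Any cover uses at least 2 sensor positions; among all covering selections none totals below 8.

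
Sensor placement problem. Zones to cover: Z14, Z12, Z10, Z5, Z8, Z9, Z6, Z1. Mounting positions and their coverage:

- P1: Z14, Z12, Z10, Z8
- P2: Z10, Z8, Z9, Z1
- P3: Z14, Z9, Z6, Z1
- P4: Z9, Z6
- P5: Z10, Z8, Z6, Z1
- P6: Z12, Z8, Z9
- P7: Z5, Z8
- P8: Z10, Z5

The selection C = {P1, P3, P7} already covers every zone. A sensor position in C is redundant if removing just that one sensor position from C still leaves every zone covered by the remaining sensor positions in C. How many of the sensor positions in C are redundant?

Drop P1: Z12, Z10 uncovered — not redundant.
Drop P3: Z9, Z6, Z1 uncovered — not redundant.
Drop P7: Z5 uncovered — not redundant.
None of the sensor positions in C is redundant.

0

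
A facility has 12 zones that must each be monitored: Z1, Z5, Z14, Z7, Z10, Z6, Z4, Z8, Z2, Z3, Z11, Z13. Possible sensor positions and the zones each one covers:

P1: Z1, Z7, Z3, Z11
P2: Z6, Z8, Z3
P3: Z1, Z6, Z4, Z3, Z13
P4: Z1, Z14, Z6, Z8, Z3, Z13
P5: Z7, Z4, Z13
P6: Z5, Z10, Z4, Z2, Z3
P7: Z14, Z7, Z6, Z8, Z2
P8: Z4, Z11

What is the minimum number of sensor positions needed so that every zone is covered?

3

P1, P4, P6 together cover {Z1, Z5, Z14, Z7, Z10, Z6, Z4, Z8, Z2, Z3, Z11, Z13} — every zone.
No 2 of the 8 sensor positions cover everything (all 28 pairs fall short), so 3 is minimum.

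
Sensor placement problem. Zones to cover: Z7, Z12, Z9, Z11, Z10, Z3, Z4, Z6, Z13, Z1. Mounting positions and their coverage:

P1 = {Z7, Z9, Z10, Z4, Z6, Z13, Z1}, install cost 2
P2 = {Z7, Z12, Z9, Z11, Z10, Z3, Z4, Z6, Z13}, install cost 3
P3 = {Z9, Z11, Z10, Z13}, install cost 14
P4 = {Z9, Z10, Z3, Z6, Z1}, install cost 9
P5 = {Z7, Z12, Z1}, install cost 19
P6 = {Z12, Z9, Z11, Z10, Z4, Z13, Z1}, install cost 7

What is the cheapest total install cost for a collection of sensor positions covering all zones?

5

P1, P2 cover every zone at install cost 2 + 3 = 5.
Any cover uses at least 2 sensor positions; among all covering selections none totals below 5.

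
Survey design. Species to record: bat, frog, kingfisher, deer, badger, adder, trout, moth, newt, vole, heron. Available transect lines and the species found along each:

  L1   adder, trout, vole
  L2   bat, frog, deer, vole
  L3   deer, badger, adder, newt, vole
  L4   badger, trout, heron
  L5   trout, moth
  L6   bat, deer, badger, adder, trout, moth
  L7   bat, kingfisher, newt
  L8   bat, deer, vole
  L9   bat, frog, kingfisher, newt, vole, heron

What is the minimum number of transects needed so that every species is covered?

L6, L9 together cover {bat, frog, kingfisher, deer, badger, adder, trout, moth, newt, vole, heron} — every species.
No single transect contains all 11 species, so 2 is optimal.

2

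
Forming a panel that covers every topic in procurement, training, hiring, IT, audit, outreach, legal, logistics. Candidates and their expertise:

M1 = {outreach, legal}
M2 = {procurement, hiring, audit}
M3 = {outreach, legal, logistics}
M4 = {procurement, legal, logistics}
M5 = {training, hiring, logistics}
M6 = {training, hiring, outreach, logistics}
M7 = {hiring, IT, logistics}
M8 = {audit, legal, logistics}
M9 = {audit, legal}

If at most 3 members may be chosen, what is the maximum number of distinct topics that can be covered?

Choosing M1, M2, M5 covers {procurement, training, hiring, audit, outreach, legal, logistics} — 7 topics.
No choice of 3 members does better; here IT is left uncovered.

7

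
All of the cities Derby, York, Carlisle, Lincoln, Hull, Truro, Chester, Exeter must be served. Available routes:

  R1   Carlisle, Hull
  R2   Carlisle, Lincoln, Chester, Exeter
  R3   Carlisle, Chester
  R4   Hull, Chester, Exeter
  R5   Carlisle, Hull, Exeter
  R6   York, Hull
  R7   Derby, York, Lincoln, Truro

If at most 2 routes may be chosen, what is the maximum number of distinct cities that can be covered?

7

Choosing R2, R7 covers {Derby, York, Carlisle, Lincoln, Truro, Chester, Exeter} — 7 cities.
No choice of 2 routes does better; here Hull is left uncovered.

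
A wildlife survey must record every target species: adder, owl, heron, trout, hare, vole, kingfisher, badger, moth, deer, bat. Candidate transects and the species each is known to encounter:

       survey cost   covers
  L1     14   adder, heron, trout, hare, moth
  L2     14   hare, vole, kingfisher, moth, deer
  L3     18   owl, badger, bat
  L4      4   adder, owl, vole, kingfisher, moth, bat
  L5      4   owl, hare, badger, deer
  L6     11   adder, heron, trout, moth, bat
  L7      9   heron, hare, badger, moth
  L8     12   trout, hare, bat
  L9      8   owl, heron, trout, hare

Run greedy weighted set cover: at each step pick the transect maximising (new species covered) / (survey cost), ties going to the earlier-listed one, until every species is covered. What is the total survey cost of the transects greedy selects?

16

Pick 1: L4 adds 6 new (adder, owl, vole, kingfisher, moth, bat) at survey cost 4 (ratio 6/4).
Pick 2: L5 adds 3 new (hare, badger, deer) at survey cost 4 (ratio 3/4).
Pick 3: L9 adds 2 new (heron, trout) at survey cost 8 (ratio 2/8).
Greedy total survey cost: 4 + 4 + 8 = 16.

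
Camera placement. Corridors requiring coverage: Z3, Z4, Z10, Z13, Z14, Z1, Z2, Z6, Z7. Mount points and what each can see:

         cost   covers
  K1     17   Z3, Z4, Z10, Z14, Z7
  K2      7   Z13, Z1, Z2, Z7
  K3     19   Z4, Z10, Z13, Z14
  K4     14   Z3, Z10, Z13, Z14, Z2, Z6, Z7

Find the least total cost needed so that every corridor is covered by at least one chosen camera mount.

38

K1, K2, K4 cover every corridor at cost 17 + 7 + 14 = 38.
Any cover uses at least 3 camera mounts; among all covering selections none totals below 38.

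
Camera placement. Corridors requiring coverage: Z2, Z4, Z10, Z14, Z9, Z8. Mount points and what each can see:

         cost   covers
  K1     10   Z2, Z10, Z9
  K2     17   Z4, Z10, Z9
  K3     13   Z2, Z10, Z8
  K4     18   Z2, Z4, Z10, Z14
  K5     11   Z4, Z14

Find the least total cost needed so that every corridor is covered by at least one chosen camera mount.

34

K1, K3, K5 cover every corridor at cost 10 + 13 + 11 = 34.
Any cover uses at least 3 camera mounts; among all covering selections none totals below 34.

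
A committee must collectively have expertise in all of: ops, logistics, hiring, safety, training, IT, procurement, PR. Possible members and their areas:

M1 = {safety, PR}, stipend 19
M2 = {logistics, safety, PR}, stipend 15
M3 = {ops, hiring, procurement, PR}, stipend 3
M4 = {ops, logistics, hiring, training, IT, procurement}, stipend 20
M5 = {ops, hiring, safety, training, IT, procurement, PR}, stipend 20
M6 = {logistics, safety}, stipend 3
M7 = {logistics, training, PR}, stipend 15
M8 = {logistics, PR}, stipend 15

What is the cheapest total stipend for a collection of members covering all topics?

M5, M6 cover every topic at stipend 20 + 3 = 23.
Any cover uses at least 2 members; among all covering selections none totals below 23.
Greedy by coverage-per-stipend would pick M3, M6, M4 for 26 — worse than the optimum 23.

23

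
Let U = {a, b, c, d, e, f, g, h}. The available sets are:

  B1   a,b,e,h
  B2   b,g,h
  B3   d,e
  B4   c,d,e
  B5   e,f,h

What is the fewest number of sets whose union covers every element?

B1, B2, B4, B5 together cover {a, b, c, d, e, f, g, h} — every element.
No 3 of the 5 sets cover everything (all 10 triples fall short), so 4 is minimum.

4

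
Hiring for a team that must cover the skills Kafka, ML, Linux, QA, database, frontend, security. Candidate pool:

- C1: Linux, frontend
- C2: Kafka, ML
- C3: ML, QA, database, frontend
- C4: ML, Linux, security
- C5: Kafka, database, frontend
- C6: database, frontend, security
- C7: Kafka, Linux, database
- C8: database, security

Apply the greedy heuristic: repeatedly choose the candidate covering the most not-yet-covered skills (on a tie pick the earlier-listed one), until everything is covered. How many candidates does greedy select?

3

Pick 1: C3 covers 4 new skills (ML, QA, database, frontend).
Pick 2: C4 covers 2 new skills (Linux, security).
Pick 3: C2 covers 1 new skills (Kafka).
Greedy uses 3 candidates.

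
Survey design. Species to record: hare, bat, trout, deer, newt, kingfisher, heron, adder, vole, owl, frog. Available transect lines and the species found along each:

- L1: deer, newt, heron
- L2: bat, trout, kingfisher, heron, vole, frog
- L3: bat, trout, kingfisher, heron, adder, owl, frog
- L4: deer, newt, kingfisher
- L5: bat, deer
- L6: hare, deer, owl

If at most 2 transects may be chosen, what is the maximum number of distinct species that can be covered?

9

Choosing L1, L3 covers {bat, trout, deer, newt, kingfisher, heron, adder, owl, frog} — 9 species.
No choice of 2 transects does better; here hare, vole are left uncovered.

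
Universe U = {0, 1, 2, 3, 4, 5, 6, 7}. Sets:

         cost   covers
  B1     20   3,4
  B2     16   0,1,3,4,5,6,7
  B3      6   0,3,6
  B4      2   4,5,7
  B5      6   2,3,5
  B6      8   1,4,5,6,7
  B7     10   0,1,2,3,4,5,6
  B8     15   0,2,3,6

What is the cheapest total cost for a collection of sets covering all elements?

12

B4, B7 cover every element at cost 2 + 10 = 12.
Any cover uses at least 2 sets; among all covering selections none totals below 12.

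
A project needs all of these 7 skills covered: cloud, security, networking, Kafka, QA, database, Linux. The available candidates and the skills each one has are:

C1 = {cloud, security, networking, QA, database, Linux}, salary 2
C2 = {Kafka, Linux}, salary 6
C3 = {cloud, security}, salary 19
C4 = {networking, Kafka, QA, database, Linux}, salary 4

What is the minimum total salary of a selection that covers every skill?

6

C1, C4 cover every skill at salary 2 + 4 = 6.
Any cover uses at least 2 candidates; among all covering selections none totals below 6.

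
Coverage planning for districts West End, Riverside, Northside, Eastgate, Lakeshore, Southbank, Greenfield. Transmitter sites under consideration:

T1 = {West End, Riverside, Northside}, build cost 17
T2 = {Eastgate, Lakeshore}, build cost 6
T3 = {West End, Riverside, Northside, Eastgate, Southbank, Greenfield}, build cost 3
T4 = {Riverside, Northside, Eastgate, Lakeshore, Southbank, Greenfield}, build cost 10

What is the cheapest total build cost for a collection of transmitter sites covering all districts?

9

T2, T3 cover every district at build cost 6 + 3 = 9.
Any cover uses at least 2 transmitter sites; among all covering selections none totals below 9.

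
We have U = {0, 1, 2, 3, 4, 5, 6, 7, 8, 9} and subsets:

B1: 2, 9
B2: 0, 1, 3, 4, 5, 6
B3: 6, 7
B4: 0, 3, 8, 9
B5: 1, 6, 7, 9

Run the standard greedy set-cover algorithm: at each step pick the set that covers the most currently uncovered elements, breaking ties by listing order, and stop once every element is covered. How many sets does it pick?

Pick 1: B2 covers 6 new elements (0, 1, 3, 4, 5, 6).
Pick 2: B1 covers 2 new elements (2, 9).
Pick 3: B3 covers 1 new elements (7).
Pick 4: B4 covers 1 new elements (8).
Greedy uses 4 sets.

4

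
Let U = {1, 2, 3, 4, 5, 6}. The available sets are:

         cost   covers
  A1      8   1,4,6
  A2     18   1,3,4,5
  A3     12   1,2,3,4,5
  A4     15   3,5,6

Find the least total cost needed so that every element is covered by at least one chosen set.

A1, A3 cover every element at cost 8 + 12 = 20.
Any cover uses at least 2 sets; among all covering selections none totals below 20.

20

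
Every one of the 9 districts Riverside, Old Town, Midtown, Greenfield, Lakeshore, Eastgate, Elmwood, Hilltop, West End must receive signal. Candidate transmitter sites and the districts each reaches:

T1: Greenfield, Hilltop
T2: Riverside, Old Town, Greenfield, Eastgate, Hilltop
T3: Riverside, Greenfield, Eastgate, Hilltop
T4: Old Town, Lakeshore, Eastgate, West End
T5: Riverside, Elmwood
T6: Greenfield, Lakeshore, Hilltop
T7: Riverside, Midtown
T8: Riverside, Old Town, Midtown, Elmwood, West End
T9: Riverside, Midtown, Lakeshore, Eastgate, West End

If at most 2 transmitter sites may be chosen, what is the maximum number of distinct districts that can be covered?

Choosing T2, T8 covers {Riverside, Old Town, Midtown, Greenfield, Eastgate, Elmwood, Hilltop, West End} — 8 districts.
No choice of 2 transmitter sites does better; here Lakeshore is left uncovered.

8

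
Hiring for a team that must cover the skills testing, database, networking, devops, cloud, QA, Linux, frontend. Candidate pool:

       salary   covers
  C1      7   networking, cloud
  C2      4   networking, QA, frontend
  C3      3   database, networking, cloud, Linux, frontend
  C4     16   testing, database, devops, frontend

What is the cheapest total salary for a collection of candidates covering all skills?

23

C2, C3, C4 cover every skill at salary 4 + 3 + 16 = 23.
Any cover uses at least 3 candidates; among all covering selections none totals below 23.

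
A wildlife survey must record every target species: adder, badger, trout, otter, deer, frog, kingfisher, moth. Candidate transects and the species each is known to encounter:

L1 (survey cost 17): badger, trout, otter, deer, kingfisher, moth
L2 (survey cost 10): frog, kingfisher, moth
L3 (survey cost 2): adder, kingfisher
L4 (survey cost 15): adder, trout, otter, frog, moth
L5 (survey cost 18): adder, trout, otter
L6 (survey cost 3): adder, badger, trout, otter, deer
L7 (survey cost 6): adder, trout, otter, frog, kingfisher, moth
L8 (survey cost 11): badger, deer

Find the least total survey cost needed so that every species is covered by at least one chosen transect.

L6, L7 cover every species at survey cost 3 + 6 = 9.
Any cover uses at least 2 transects; among all covering selections none totals below 9.

9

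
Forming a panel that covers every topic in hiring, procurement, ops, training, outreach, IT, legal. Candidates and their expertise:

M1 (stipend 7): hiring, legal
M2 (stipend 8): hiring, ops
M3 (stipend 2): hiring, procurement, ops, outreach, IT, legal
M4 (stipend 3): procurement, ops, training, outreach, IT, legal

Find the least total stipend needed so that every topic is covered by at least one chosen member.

M3, M4 cover every topic at stipend 2 + 3 = 5.
Any cover uses at least 2 members; among all covering selections none totals below 5.

5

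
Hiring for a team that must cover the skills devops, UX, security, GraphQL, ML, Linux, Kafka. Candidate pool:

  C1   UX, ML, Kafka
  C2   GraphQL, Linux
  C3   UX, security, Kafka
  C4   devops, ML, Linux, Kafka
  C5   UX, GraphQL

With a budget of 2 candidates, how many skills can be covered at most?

Choosing C3, C4 covers {devops, UX, security, ML, Linux, Kafka} — 6 skills.
No choice of 2 candidates does better; here GraphQL is left uncovered.

6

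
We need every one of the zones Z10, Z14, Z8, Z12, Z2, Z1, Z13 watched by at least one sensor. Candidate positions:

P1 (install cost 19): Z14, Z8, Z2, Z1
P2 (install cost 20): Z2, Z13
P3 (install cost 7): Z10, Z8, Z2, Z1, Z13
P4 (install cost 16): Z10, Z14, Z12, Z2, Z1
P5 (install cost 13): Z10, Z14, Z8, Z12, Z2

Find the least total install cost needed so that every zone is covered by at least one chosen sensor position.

20

P3, P5 cover every zone at install cost 7 + 13 = 20.
Any cover uses at least 2 sensor positions; among all covering selections none totals below 20.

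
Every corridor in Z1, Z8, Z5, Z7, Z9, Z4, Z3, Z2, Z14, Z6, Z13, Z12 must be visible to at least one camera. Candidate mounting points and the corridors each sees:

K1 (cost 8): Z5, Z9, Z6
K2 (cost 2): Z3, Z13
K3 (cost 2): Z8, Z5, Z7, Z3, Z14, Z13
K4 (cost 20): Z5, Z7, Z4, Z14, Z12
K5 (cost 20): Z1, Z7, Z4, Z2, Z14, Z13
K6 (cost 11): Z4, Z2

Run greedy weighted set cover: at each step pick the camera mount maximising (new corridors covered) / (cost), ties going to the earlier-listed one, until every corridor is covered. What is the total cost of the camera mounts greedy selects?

61

Pick 1: K3 adds 6 new (Z8, Z5, Z7, Z3, Z14, Z13) at cost 2 (ratio 6/2).
Pick 2: K1 adds 2 new (Z9, Z6) at cost 8 (ratio 2/8).
Pick 3: K6 adds 2 new (Z4, Z2) at cost 11 (ratio 2/11).
Pick 4: K4 adds 1 new (Z12) at cost 20 (ratio 1/20).
Pick 5: K5 adds 1 new (Z1) at cost 20 (ratio 1/20).
Greedy total cost: 2 + 8 + 11 + 20 + 20 = 61. (The true optimum is 50, so greedy overshoots here.)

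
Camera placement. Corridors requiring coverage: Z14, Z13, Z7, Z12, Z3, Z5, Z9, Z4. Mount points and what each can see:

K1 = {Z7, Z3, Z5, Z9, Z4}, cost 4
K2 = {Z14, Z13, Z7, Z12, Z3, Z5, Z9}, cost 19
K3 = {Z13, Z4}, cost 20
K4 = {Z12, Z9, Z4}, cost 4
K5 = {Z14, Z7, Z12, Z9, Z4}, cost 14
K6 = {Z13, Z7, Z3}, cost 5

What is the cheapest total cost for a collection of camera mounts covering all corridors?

K1, K2 cover every corridor at cost 4 + 19 = 23.
Any cover uses at least 2 camera mounts; among all covering selections none totals below 23.
Greedy by coverage-per-cost would pick K1, K4, K6, K5 for 27 — worse than the optimum 23.

23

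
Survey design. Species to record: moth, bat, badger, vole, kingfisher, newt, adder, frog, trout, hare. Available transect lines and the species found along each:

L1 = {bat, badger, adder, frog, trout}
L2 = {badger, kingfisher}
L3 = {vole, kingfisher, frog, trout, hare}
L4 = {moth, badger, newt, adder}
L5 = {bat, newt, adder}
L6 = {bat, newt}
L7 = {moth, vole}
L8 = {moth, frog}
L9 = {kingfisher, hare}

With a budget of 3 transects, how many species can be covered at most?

Choosing L1, L3, L4 covers {moth, bat, badger, vole, kingfisher, newt, adder, frog, trout, hare} — 10 species.
That is all 10 species.

10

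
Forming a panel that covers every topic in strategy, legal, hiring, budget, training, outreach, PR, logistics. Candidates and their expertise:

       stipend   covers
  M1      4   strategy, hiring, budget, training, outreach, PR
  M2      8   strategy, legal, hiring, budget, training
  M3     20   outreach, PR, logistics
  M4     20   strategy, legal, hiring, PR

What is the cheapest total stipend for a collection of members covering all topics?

M2, M3 cover every topic at stipend 8 + 20 = 28.
Any cover uses at least 2 members; among all covering selections none totals below 28.

28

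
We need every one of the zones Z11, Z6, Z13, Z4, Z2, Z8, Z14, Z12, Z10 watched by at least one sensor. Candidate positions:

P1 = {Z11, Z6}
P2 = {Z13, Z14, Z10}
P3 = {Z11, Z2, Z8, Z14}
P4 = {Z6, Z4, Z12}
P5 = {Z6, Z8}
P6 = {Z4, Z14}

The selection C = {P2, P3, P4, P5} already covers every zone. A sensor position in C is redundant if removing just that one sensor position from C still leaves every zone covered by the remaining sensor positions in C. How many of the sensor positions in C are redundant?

1

Drop P2: Z13, Z10 uncovered — not redundant.
Drop P3: Z11, Z2 uncovered — not redundant.
Drop P4: Z4, Z12 uncovered — not redundant.
Drop P5: the rest still cover every zone — redundant.
1 redundant: P5.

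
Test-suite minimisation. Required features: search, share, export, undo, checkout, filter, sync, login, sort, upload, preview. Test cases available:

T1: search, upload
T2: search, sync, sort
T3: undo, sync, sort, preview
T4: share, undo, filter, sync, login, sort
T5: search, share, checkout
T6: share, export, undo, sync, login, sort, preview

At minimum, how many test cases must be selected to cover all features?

T1, T4, T5, T6 together cover {search, share, export, undo, checkout, filter, sync, login, sort, upload, preview} — every feature.
No 3 of the 6 test cases cover everything (all 20 triples fall short), so 4 is minimum.

4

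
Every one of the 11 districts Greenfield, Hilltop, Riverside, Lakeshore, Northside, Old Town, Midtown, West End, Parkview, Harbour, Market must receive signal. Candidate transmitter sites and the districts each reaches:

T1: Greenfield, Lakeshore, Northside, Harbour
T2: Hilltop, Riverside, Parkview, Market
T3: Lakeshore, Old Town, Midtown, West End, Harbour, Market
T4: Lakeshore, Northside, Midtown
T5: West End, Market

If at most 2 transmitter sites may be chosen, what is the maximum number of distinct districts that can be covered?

9

Choosing T2, T3 covers {Hilltop, Riverside, Lakeshore, Old Town, Midtown, West End, Parkview, Harbour, Market} — 9 districts.
No choice of 2 transmitter sites does better; here Greenfield, Northside are left uncovered.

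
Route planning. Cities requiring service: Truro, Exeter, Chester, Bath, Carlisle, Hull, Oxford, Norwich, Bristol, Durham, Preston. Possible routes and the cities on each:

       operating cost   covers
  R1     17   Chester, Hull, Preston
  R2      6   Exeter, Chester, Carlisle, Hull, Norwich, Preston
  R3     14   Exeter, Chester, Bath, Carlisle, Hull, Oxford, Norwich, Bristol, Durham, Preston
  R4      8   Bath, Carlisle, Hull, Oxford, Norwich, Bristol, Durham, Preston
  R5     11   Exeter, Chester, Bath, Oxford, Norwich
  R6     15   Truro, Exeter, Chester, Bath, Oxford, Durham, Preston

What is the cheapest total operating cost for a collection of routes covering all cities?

23

R4, R6 cover every city at operating cost 8 + 15 = 23.
Any cover uses at least 2 routes; among all covering selections none totals below 23.
Greedy by coverage-per-operating cost would pick R2, R4, R6 for 29 — worse than the optimum 23.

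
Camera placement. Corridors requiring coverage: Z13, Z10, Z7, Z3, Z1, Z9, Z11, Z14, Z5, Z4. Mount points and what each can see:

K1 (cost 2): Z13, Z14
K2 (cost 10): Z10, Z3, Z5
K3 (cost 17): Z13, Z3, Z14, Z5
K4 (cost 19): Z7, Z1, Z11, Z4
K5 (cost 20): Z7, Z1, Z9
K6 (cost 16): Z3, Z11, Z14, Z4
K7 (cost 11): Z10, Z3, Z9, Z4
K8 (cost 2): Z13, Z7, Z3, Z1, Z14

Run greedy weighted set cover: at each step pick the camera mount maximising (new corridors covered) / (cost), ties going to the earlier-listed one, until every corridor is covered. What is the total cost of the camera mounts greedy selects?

Pick 1: K8 adds 5 new (Z13, Z7, Z3, Z1, Z14) at cost 2 (ratio 5/2).
Pick 2: K7 adds 3 new (Z10, Z9, Z4) at cost 11 (ratio 3/11).
Pick 3: K2 adds 1 new (Z5) at cost 10 (ratio 1/10).
Pick 4: K6 adds 1 new (Z11) at cost 16 (ratio 1/16).
Greedy total cost: 2 + 11 + 10 + 16 = 39.

39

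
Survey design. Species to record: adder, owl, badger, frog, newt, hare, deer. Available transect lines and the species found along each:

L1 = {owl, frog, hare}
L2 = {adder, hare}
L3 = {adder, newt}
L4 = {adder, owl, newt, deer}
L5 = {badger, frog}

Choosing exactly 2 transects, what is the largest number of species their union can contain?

Choosing L1, L4 covers {adder, owl, frog, newt, hare, deer} — 6 species.
No choice of 2 transects does better; here badger is left uncovered.

6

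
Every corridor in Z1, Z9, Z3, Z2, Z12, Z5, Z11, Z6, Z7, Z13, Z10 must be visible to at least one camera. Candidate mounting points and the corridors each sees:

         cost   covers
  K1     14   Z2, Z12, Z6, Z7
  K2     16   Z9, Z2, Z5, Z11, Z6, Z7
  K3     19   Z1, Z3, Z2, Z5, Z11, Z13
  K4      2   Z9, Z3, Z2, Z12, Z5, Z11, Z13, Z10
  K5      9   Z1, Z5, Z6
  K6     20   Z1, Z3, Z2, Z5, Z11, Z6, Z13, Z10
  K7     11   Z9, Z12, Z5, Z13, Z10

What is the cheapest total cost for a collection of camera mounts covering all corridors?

25

K1, K4, K5 cover every corridor at cost 14 + 2 + 9 = 25.
Any cover uses at least 3 camera mounts; among all covering selections none totals below 25.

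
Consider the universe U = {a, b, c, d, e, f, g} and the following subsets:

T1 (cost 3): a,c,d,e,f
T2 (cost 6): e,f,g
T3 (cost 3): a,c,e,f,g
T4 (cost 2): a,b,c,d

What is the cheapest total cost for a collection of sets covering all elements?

5

T3, T4 cover every element at cost 3 + 2 = 5.
Any cover uses at least 2 sets; among all covering selections none totals below 5.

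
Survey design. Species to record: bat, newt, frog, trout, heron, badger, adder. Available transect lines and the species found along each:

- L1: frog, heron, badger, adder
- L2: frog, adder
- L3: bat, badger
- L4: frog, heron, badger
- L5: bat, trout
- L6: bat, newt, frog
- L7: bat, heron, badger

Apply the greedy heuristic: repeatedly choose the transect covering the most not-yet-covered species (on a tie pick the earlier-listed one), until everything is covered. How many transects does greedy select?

Pick 1: L1 covers 4 new species (frog, heron, badger, adder).
Pick 2: L5 covers 2 new species (bat, trout).
Pick 3: L6 covers 1 new species (newt).
Greedy uses 3 transects.

3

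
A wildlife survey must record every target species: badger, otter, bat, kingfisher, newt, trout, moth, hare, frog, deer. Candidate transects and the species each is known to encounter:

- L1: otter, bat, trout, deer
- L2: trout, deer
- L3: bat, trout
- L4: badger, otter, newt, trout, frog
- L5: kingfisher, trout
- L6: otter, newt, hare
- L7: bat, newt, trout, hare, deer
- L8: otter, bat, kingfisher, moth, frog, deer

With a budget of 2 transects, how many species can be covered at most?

9

Choosing L4, L8 covers {badger, otter, bat, kingfisher, newt, trout, moth, frog, deer} — 9 species.
No choice of 2 transects does better; here hare is left uncovered.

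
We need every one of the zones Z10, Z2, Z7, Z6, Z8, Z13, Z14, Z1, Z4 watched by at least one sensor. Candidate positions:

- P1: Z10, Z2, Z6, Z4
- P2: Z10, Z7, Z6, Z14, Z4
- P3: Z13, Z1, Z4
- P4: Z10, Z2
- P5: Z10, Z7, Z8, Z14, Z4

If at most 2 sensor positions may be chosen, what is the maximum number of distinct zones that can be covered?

7

Choosing P1, P5 covers {Z10, Z2, Z7, Z6, Z8, Z14, Z4} — 7 zones.
No choice of 2 sensor positions does better; here Z13, Z1 are left uncovered.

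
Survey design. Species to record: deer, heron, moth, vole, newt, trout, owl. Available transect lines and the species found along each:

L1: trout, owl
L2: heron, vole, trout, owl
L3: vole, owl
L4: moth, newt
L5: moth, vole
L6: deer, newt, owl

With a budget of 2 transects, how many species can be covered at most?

Choosing L2, L4 covers {heron, moth, vole, newt, trout, owl} — 6 species.
No choice of 2 transects does better; here deer is left uncovered.

6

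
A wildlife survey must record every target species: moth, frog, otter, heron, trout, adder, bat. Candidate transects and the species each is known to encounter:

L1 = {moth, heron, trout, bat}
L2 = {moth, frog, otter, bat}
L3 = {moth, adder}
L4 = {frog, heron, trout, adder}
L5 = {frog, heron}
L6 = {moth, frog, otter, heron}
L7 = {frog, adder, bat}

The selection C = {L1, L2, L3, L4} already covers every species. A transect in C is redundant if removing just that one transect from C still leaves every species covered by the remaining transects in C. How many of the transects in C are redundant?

3

Drop L1: the rest still cover every species — redundant.
Drop L2: otter uncovered — not redundant.
Drop L3: the rest still cover every species — redundant.
Drop L4: the rest still cover every species — redundant.
3 redundant: L1, L3, L4.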